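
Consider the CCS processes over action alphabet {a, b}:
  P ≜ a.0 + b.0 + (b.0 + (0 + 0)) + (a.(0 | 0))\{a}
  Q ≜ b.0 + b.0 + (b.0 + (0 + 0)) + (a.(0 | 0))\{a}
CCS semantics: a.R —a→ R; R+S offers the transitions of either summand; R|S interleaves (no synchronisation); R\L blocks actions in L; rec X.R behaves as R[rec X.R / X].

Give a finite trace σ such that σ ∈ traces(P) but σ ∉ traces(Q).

a

LTS(P): 2 reachable states
  m0 = a.0 + b.0 + (b.0 + (0 + 0)) + (a.(0 | 0))\{a} | =a=> m1, =b=> m1
  m1 = 0 | deadlocked
LTS(Q): 2 reachable states
  n0 = b.0 + b.0 + (b.0 + (0 + 0)) + (a.(0 | 0))\{a} | =b=> n1
  n1 = 0 | deadlocked
Executing a from P (initial set {m0}):
  step 1 (a): {m1}
  P completes σ.
Executing a from Q (initial set {n0}):
  step 1 (a): ∅ (Q stuck)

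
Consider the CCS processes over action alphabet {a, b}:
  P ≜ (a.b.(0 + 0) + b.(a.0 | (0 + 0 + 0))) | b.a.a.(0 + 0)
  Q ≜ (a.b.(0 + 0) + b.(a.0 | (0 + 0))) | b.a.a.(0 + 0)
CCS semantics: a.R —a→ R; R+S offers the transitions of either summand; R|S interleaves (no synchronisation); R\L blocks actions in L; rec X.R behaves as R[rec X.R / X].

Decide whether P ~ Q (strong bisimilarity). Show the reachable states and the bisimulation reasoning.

P's transition system — 20 states:
  p0 = (a.b.(0 + 0) + b.(a.0 | (0 + 0 + 0))) | b.a.a.(0 + 0) → -a-> p1, -b-> p2, -b-> p3
  p1 = b.(0 + 0) | b.a.a.(0 + 0) → -b-> p4, -b-> p5
  p2 = (a.b.(0 + 0) + b.(a.0 | (0 + 0 + 0))) | a.a.(0 + 0) → -a-> p5, -a-> p6, -b-> p7
  p3 = a.0 | (0 + 0 + 0) | b.a.a.(0 + 0) → -a-> p8, -b-> p7
  p4 = (0 + 0) | b.a.a.(0 + 0) → -b-> p9
  p5 = b.(0 + 0) | a.a.(0 + 0) → -a-> p10, -b-> p9
  p6 = (a.b.(0 + 0) + b.(a.0 | (0 + 0 + 0))) | a.(0 + 0) → -a-> p10, -a-> p11, -b-> p12
  p7 = a.0 | (0 + 0 + 0) | a.a.(0 + 0) → -a-> p12, -a-> p13
  p8 = 0 | (0 + 0 + 0) | b.a.a.(0 + 0) → -b-> p13
  p9 = (0 + 0) | a.a.(0 + 0) → -a-> p14
  p10 = b.(0 + 0) | a.(0 + 0) → -a-> p15, -b-> p14
  p11 = (a.b.(0 + 0) + b.(a.0 | (0 + 0 + 0))) | (0 + 0) → -a-> p15, -b-> p16
  p12 = a.0 | (0 + 0 + 0) | a.(0 + 0) → -a-> p16, -a-> p17
  p13 = 0 | (0 + 0 + 0) | a.a.(0 + 0) → -a-> p17
  p14 = (0 + 0) | a.(0 + 0) → -a-> p18
  p15 = b.(0 + 0) | (0 + 0) → -b-> p18
  p16 = a.0 | (0 + 0 + 0) | (0 + 0) → -a-> p19
  p17 = 0 | (0 + 0 + 0) | a.(0 + 0) → -a-> p19
  p18 = (0 + 0) | (0 + 0) → deadlocked
  p19 = 0 | (0 + 0 + 0) | (0 + 0) → deadlocked
Q's transition system — 20 states:
  q0 = (a.b.(0 + 0) + b.(a.0 | (0 + 0))) | b.a.a.(0 + 0) → -a-> q1, -b-> q2, -b-> q3
  q1 = b.(0 + 0) | b.a.a.(0 + 0) → -b-> q4, -b-> q5
  q2 = (a.b.(0 + 0) + b.(a.0 | (0 + 0))) | a.a.(0 + 0) → -a-> q5, -a-> q6, -b-> q7
  q3 = a.0 | (0 + 0) | b.a.a.(0 + 0) → -a-> q8, -b-> q7
  q4 = (0 + 0) | b.a.a.(0 + 0) → -b-> q9
  q5 = b.(0 + 0) | a.a.(0 + 0) → -a-> q10, -b-> q9
  q6 = (a.b.(0 + 0) + b.(a.0 | (0 + 0))) | a.(0 + 0) → -a-> q10, -a-> q11, -b-> q12
  q7 = a.0 | (0 + 0) | a.a.(0 + 0) → -a-> q12, -a-> q13
  q8 = 0 | (0 + 0) | b.a.a.(0 + 0) → -b-> q13
  q9 = (0 + 0) | a.a.(0 + 0) → -a-> q14
  q10 = b.(0 + 0) | a.(0 + 0) → -a-> q15, -b-> q14
  q11 = (a.b.(0 + 0) + b.(a.0 | (0 + 0))) | (0 + 0) → -a-> q15, -b-> q16
  q12 = a.0 | (0 + 0) | a.(0 + 0) → -a-> q16, -a-> q17
  q13 = 0 | (0 + 0) | a.a.(0 + 0) → -a-> q17
  q14 = (0 + 0) | a.(0 + 0) → -a-> q18
  q15 = b.(0 + 0) | (0 + 0) → -b-> q18
  q16 = a.0 | (0 + 0) | (0 + 0) → -a-> q19
  q17 = 0 | (0 + 0) | a.(0 + 0) → -a-> q19
  q18 = (0 + 0) | (0 + 0) → deadlocked
  q19 = 0 | (0 + 0) | (0 + 0) → deadlocked
Bisimilarity quotient blocks:
  B0 = {p0, q0}
  B1 = {p3, q3}
  B2 = {p4, p8, q4, q8}
  B3 = {p12, p13, p9, q12, q13, q9}
  B4 = {p14, p16, p17, q14, q16, q17}
  B5 = {p18, p19, q18, q19}
  B6 = {p7, q7}
  B7 = {p2, q2}
  B8 = {p5, p6, q5, q6}
  B9 = {p10, p11, q10, q11}
  B10 = {p15, q15}
  B11 = {p1, q1}
p0 ∈ B0, q0 ∈ B0 → same block

P ~ Q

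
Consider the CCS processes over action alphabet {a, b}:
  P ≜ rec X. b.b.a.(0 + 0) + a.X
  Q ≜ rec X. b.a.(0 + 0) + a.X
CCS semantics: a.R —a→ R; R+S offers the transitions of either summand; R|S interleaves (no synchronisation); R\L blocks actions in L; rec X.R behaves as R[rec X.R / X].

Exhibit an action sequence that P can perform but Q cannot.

bb

Reachable graph of P (4 states):
  m0 = rec X. b.b.a.(0 + 0) + a.X ⊢ --a--▸ m0, --b--▸ m1
  m1 = b.a.(0 + 0) ⊢ --b--▸ m2
  m2 = a.(0 + 0) ⊢ --a--▸ m3
  m3 = 0 + 0 ⊢ ∅
Reachable graph of Q (3 states):
  n0 = rec X. b.a.(0 + 0) + a.X ⊢ --a--▸ n0, --b--▸ n1
  n1 = a.(0 + 0) ⊢ --a--▸ n2
  n2 = 0 + 0 ⊢ ∅
Trace ⟨bb⟩ through P, begin at {m0}:
  [1] b ⇒ {m1}
  [2] b ⇒ {m2}
  ✓ P
Trace ⟨bb⟩ through Q, begin at {n0}:
  [1] b ⇒ {n1}
  [2] b ⇒ ∅ (Q stuck)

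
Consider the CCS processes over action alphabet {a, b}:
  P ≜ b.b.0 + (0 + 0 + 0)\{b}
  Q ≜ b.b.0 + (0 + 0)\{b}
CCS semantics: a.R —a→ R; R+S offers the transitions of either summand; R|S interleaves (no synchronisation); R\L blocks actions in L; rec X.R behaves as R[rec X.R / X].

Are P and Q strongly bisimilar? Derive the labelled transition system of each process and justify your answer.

P's transition system — 3 states:
  s0 = b.b.0 + (0 + 0 + 0)\{b} → —b→ s1
  s1 = b.0 → —b→ s2
  s2 = 0 → ∅
Q's transition system — 3 states:
  t0 = b.b.0 + (0 + 0)\{b} → —b→ t1
  t1 = b.0 → —b→ t2
  t2 = 0 → ∅
Coarsest stable partition (strong bisimilarity classes):
  B0 = {s0, t0}
  B1 = {s1, t1}
  B2 = {s2, t2}
s0 ∈ B0, t0 ∈ B0 → same block

bisimilar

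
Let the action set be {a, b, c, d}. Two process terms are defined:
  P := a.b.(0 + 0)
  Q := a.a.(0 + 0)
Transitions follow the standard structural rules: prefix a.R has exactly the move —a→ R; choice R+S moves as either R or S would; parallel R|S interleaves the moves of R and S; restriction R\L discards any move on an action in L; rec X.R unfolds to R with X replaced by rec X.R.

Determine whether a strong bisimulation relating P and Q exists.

P's transition system — 3 states:
  p0 = a.b.(0 + 0) → -a-> p1
  p1 = b.(0 + 0) → -b-> p2
  p2 = 0 + 0 → deadlocked
Q's transition system — 3 states:
  q0 = a.a.(0 + 0) → -a-> q1
  q1 = a.(0 + 0) → -a-> q2
  q2 = 0 + 0 → deadlocked
Bisimilarity quotient blocks:
  B0 = {p0}
  B1 = {p1}
  B2 = {p2, q2}
  B3 = {q0}
  B4 = {q1}
p0 ∈ B0, q0 ∈ B3 → different blocks

not bisimilar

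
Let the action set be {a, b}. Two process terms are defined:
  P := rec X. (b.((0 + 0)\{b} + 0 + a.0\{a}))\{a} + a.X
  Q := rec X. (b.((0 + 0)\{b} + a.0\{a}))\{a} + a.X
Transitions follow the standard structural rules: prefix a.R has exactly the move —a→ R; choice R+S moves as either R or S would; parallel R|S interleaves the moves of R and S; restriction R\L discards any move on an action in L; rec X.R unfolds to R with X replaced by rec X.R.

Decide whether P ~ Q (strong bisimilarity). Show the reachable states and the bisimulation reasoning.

YES

Reachable graph of P (2 states):
  s0 = rec X. (b.((0 + 0)\{b} + 0 + a.0\{a}))\{a} + a.X | =a=> s0, =b=> s1
  s1 = ((0 + 0)\{b} + 0 + a.0\{a})\{a} | (no moves)
Reachable graph of Q (2 states):
  t0 = rec X. (b.((0 + 0)\{b} + a.0\{a}))\{a} + a.X | =a=> t0, =b=> t1
  t1 = ((0 + 0)\{b} + a.0\{a})\{a} | (no moves)
Coarsest stable partition (strong bisimilarity classes):
  B0 = {s0, t0}
  B1 = {s1, t1}
s0 ∈ B0, t0 ∈ B0 → same block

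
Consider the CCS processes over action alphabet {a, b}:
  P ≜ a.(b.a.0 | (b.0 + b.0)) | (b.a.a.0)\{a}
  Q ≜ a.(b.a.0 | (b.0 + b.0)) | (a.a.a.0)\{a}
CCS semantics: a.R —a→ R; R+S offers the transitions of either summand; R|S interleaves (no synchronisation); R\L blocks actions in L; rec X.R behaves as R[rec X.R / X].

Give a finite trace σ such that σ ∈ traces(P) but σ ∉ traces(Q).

b

Reachable graph of P (14 states):
  u0 = a.(b.a.0 | (b.0 + b.0)) | (b.a.a.0)\{a} | —a→ u1, —b→ u2
  u1 = b.a.0 | (b.0 + b.0) | (b.a.a.0)\{a} | —b→ u3, —b→ u4, —b→ u5
  u2 = a.(b.a.0 | (b.0 + b.0)) | (a.a.0)\{a} | —a→ u4
  u3 = a.0 | (b.0 + b.0) | (b.a.a.0)\{a} | —a→ u6, —b→ u7, —b→ u8
  u4 = b.a.0 | (b.0 + b.0) | (a.a.0)\{a} | —b→ u7, —b→ u9
  u5 = b.a.0 | 0 | (b.a.a.0)\{a} | —b→ u8, —b→ u9
  u6 = 0 | (b.0 + b.0) | (b.a.a.0)\{a} | —b→ u10, —b→ u11
  u7 = a.0 | (b.0 + b.0) | (a.a.0)\{a} | —a→ u10, —b→ u12
  u8 = a.0 | 0 | (b.a.a.0)\{a} | —a→ u11, —b→ u12
  u9 = b.a.0 | 0 | (a.a.0)\{a} | —b→ u12
  u10 = 0 | (b.0 + b.0) | (a.a.0)\{a} | —b→ u13
  u11 = 0 | 0 | (b.a.a.0)\{a} | —b→ u13
  u12 = a.0 | 0 | (a.a.0)\{a} | —a→ u13
  u13 = 0 | 0 | (a.a.0)\{a} | (no moves)
Reachable graph of Q (7 states):
  v0 = a.(b.a.0 | (b.0 + b.0)) | (a.a.a.0)\{a} | —a→ v1
  v1 = b.a.0 | (b.0 + b.0) | (a.a.a.0)\{a} | —b→ v2, —b→ v3
  v2 = a.0 | (b.0 + b.0) | (a.a.a.0)\{a} | —a→ v4, —b→ v5
  v3 = b.a.0 | 0 | (a.a.a.0)\{a} | —b→ v5
  v4 = 0 | (b.0 + b.0) | (a.a.a.0)\{a} | —b→ v6
  v5 = a.0 | 0 | (a.a.a.0)\{a} | —a→ v6
  v6 = 0 | 0 | (a.a.a.0)\{a} | (no moves)
Executing b from P (initial set {u0}):
  step 1 (b): {u2}
  ✓ P
Executing b from Q (initial set {v0}):
  step 1 (b): ∅  — Q cannot continue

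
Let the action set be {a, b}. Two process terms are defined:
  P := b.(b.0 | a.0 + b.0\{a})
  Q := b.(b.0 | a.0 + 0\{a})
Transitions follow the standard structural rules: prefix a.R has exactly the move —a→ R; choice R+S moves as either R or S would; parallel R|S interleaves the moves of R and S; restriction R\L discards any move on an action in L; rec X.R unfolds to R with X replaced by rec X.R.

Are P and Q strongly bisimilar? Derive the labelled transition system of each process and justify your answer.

not bisimilar

P's transition system — 6 states:
  u0 = b.(b.0 | a.0 + b.0\{a}) → =b=> u1
  u1 = b.0 | a.0 + b.0\{a} → =a=> u2, =b=> u3, =b=> u4
  u2 = b.0 | 0 → =b=> u5
  u3 = 0 | a.0 → =a=> u5
  u4 = 0\{a} → stopped
  u5 = 0 | 0 → stopped
Q's transition system — 5 states:
  v0 = b.(b.0 | a.0 + 0\{a}) → =b=> v1
  v1 = b.0 | a.0 + 0\{a} → =a=> v2, =b=> v3
  v2 = b.0 | 0 → =b=> v4
  v3 = 0 | a.0 → =a=> v4
  v4 = 0 | 0 → stopped
Coarsest stable partition (strong bisimilarity classes):
  B0 = {u0}
  B1 = {u1}
  B2 = {u4, u5, v4}
  B3 = {u3, v3}
  B4 = {u2, v2}
  B5 = {v0}
  B6 = {v1}
u0 ∈ B0, v0 ∈ B5 → different blocks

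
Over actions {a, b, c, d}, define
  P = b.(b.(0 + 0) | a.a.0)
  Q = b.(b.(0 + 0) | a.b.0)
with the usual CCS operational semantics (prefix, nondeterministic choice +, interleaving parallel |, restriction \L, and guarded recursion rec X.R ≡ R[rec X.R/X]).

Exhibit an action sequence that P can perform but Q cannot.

baa

Reachable graph of P (7 states):
  m0 = b.(b.(0 + 0) | a.a.0) ⊢ --b--▸ m1
  m1 = b.(0 + 0) | a.a.0 ⊢ --a--▸ m2, --b--▸ m3
  m2 = b.(0 + 0) | a.0 ⊢ --a--▸ m4, --b--▸ m5
  m3 = (0 + 0) | a.a.0 ⊢ --a--▸ m5
  m4 = b.(0 + 0) | 0 ⊢ --b--▸ m6
  m5 = (0 + 0) | a.0 ⊢ --a--▸ m6
  m6 = (0 + 0) | 0 ⊢ (no moves)
Reachable graph of Q (7 states):
  n0 = b.(b.(0 + 0) | a.b.0) ⊢ --b--▸ n1
  n1 = b.(0 + 0) | a.b.0 ⊢ --a--▸ n2, --b--▸ n3
  n2 = b.(0 + 0) | b.0 ⊢ --b--▸ n4, --b--▸ n5
  n3 = (0 + 0) | a.b.0 ⊢ --a--▸ n4
  n4 = (0 + 0) | b.0 ⊢ --b--▸ n6
  n5 = b.(0 + 0) | 0 ⊢ --b--▸ n6
  n6 = (0 + 0) | 0 ⊢ (no moves)
Trace ⟨baa⟩ through P, begin at {m0}:
  step 1 (b): {m1}
  step 2 (a): {m2}
  step 3 (a): {m4}
  ✓ P
Trace ⟨baa⟩ through Q, begin at {n0}:
  step 1 (b): {n1}
  step 2 (a): {n2}
  step 3 (a): ∅  — Q cannot continue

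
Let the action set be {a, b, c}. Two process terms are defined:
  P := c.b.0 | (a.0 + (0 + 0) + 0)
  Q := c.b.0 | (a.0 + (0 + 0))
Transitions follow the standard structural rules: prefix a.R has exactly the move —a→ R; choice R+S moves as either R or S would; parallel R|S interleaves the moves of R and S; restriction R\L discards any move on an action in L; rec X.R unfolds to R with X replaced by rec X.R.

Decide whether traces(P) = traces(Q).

LTS(P): 6 reachable states
  p0 = c.b.0 | (a.0 + (0 + 0) + 0) → =a=> p1, =c=> p2
  p1 = c.b.0 | 0 → =c=> p3
  p2 = b.0 | (a.0 + (0 + 0) + 0) → =a=> p3, =b=> p4
  p3 = b.0 | 0 → =b=> p5
  p4 = 0 | (a.0 + (0 + 0) + 0) → =a=> p5
  p5 = 0 | 0 → deadlocked
LTS(Q): 6 reachable states
  q0 = c.b.0 | (a.0 + (0 + 0)) → =a=> q1, =c=> q2
  q1 = c.b.0 | 0 → =c=> q3
  q2 = b.0 | (a.0 + (0 + 0)) → =a=> q3, =b=> q4
  q3 = b.0 | 0 → =b=> q5
  q4 = 0 | (a.0 + (0 + 0)) → =a=> q5
  q5 = 0 | 0 → deadlocked
Partition-refinement fixed point:
  B0 = {p0, q0}
  B1 = {p2, q2}
  B2 = {p4, q4}
  B3 = {p5, q5}
  B4 = {p3, q3}
  B5 = {p1, q1}
p0 ∈ B0, q0 ∈ B0 → same block
Bisimilar ⇒ trace-equivalent.

traces(P) = traces(Q)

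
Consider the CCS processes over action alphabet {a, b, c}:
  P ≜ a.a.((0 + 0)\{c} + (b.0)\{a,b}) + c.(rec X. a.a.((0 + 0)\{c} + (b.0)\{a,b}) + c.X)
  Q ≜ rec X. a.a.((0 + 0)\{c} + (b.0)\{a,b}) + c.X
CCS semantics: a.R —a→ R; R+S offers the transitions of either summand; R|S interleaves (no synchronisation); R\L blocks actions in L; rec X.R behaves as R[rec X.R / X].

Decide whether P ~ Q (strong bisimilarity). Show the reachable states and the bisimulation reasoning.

bisimilar

Reachable graph of P (4 states):
  p0 = a.a.((0 + 0)\{c} + (b.0)\{a,b}) + c.(rec X. a.a.((0 + 0)\{c} + (b.0)\{a,b}) + c.X) | =a=> p1, =c=> p2
  p1 = a.((0 + 0)\{c} + (b.0)\{a,b}) | =a=> p3
  p2 = rec X. a.a.((0 + 0)\{c} + (b.0)\{a,b}) + c.X | =a=> p1, =c=> p2
  p3 = (0 + 0)\{c} + (b.0)\{a,b} | ∅
Reachable graph of Q (3 states):
  q0 = rec X. a.a.((0 + 0)\{c} + (b.0)\{a,b}) + c.X | =a=> q1, =c=> q0
  q1 = a.((0 + 0)\{c} + (b.0)\{a,b}) | =a=> q2
  q2 = (0 + 0)\{c} + (b.0)\{a,b} | ∅
Partition-refinement fixed point:
  B0 = {p0, p2, q0}
  B1 = {p1, q1}
  B2 = {p3, q2}
p0 ∈ B0, q0 ∈ B0 → same block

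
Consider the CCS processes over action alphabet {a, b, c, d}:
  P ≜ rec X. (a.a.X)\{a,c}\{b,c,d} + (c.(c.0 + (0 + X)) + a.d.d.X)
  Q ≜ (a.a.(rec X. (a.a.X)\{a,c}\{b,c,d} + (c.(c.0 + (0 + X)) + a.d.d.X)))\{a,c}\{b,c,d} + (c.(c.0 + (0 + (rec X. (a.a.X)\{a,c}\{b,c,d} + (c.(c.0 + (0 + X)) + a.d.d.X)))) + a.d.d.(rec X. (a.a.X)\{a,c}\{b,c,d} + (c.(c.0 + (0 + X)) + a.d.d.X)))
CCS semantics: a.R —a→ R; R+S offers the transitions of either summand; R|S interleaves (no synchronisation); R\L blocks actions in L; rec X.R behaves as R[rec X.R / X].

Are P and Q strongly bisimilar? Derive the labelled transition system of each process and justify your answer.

bisimilar

LTS(P): 5 reachable states
  u0 = rec X. (a.a.X)\{a,c}\{b,c,d} + (c.(c.0 + (0 + X)) + a.d.d.X) → --a--▸ u1, --c--▸ u2
  u1 = d.d.(rec X. (a.a.X)\{a,c}\{b,c,d} + (c.(c.0 + (0 + X)) + a.d.d.X)) → --d--▸ u3
  u2 = c.0 + (0 + (rec X. (a.a.X)\{a,c}\{b,c,d} + (c.(c.0 + (0 + X)) + a.d.d.X))) → --a--▸ u1, --c--▸ u2, --c--▸ u4
  u3 = d.(rec X. (a.a.X)\{a,c}\{b,c,d} + (c.(c.0 + (0 + X)) + a.d.d.X)) → --d--▸ u0
  u4 = 0 → deadlocked
LTS(Q): 6 reachable states
  v0 = (a.a.(rec X. (a.a.X)\{a,c}\{b,c,d} + (c.(c.0 + (0 + X)) + a.d.d.X)))\{a,c}\{b,c,d} + (c.(c.0 + (0 + (rec X. (a.a.X)\{a,c}\{b,c,d} + (c.(c.0 + (0 + X)) + a.d.d.X)))) + a.d.d.(rec X. (a.a.X)\{a,c}\{b,c,d} + (c.(c.0 + (0 + X)) + a.d.d.X))) → --a--▸ v1, --c--▸ v2
  v1 = d.d.(rec X. (a.a.X)\{a,c}\{b,c,d} + (c.(c.0 + (0 + X)) + a.d.d.X)) → --d--▸ v3
  v2 = c.0 + (0 + (rec X. (a.a.X)\{a,c}\{b,c,d} + (c.(c.0 + (0 + X)) + a.d.d.X))) → --a--▸ v1, --c--▸ v2, --c--▸ v4
  v3 = d.(rec X. (a.a.X)\{a,c}\{b,c,d} + (c.(c.0 + (0 + X)) + a.d.d.X)) → --d--▸ v5
  v4 = 0 → deadlocked
  v5 = rec X. (a.a.X)\{a,c}\{b,c,d} + (c.(c.0 + (0 + X)) + a.d.d.X) → --a--▸ v1, --c--▸ v2
Partition-refinement fixed point:
  B0 = {u0, v0, v5}
  B1 = {u2, v2}
  B2 = {u1, v1}
  B3 = {u3, v3}
  B4 = {u4, v4}
u0 ∈ B0, v0 ∈ B0 → same block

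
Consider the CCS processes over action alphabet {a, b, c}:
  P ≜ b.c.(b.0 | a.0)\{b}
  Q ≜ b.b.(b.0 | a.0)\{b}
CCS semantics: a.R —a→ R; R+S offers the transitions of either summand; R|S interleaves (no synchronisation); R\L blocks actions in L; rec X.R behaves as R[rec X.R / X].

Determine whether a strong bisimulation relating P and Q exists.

Reachable graph of P (4 states):
  m0 = b.c.(b.0 | a.0)\{b} → --b--▸ m1
  m1 = c.(b.0 | a.0)\{b} → --c--▸ m2
  m2 = (b.0 | a.0)\{b} → --a--▸ m3
  m3 = (b.0 | 0)\{b} → deadlocked
Reachable graph of Q (4 states):
  n0 = b.b.(b.0 | a.0)\{b} → --b--▸ n1
  n1 = b.(b.0 | a.0)\{b} → --b--▸ n2
  n2 = (b.0 | a.0)\{b} → --a--▸ n3
  n3 = (b.0 | 0)\{b} → deadlocked
Partition-refinement fixed point:
  B0 = {m0}
  B1 = {m1}
  B2 = {m2, n2}
  B3 = {m3, n3}
  B4 = {n0}
  B5 = {n1}
m0 ∈ B0, n0 ∈ B4 → different blocks

not bisimilar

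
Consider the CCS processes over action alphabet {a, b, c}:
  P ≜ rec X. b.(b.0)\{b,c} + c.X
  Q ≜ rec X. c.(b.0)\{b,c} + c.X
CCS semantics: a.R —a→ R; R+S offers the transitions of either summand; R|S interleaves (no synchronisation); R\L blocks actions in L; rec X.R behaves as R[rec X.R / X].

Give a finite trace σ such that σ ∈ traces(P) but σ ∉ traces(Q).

b

P's transition system — 2 states:
  u0 = rec X. b.(b.0)\{b,c} + c.X :: -b-> u1, -c-> u0
  u1 = (b.0)\{b,c} :: stopped
Q's transition system — 2 states:
  v0 = rec X. c.(b.0)\{b,c} + c.X :: -c-> v0, -c-> v1
  v1 = (b.0)\{b,c} :: stopped
Run σ = ⟨b⟩ on P: start {u0}
  after b @ step 1: {u1}
  ✓ P
Run σ = ⟨b⟩ on Q: start {v0}
  after b @ step 1: ∅  — Q cannot continue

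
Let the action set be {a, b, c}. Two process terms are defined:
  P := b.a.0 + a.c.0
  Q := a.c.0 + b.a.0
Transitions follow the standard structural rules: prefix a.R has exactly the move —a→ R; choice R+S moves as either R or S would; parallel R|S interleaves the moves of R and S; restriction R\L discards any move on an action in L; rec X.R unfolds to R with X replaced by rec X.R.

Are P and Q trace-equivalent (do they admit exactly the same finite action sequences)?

Reachable graph of P (4 states):
  m0 = b.a.0 + a.c.0 has moves -a-> m1, -b-> m2
  m1 = c.0 has moves -c-> m3
  m2 = a.0 has moves -a-> m3
  m3 = 0 has moves (no moves)
Reachable graph of Q (4 states):
  n0 = a.c.0 + b.a.0 has moves -a-> n1, -b-> n2
  n1 = c.0 has moves -c-> n3
  n2 = a.0 has moves -a-> n3
  n3 = 0 has moves (no moves)
Coarsest stable partition (strong bisimilarity classes):
  B0 = {m0, n0}
  B1 = {m2, n2}
  B2 = {m3, n3}
  B3 = {m1, n1}
m0 ∈ B0, n0 ∈ B0 → same block
Bisimilar ⇒ trace-equivalent.

traces(P) = traces(Q)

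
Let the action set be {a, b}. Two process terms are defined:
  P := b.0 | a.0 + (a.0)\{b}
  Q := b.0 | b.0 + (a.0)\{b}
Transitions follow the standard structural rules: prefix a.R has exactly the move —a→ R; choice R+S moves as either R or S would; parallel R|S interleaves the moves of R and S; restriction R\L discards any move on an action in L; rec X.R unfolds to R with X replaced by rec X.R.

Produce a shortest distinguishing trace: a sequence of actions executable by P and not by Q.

ab

LTS(P): 5 reachable states
  p0 = b.0 | a.0 + (a.0)\{b} has moves —a→ p1, —a→ p2, —b→ p3
  p1 = 0\{b} has moves ·
  p2 = b.0 | 0 has moves —b→ p4
  p3 = 0 | a.0 has moves —a→ p4
  p4 = 0 | 0 has moves ·
LTS(Q): 5 reachable states
  q0 = b.0 | b.0 + (a.0)\{b} has moves —a→ q1, —b→ q2, —b→ q3
  q1 = 0\{b} has moves ·
  q2 = 0 | b.0 has moves —b→ q4
  q3 = b.0 | 0 has moves —b→ q4
  q4 = 0 | 0 has moves ·
Executing ab from P (initial set {p0}):
  step 1 (a): {p1, p2}
  step 2 (b): {p4}
  ✓ P
Executing ab from Q (initial set {q0}):
  step 1 (a): {q1}
  step 2 (b): ∅  — Q cannot continue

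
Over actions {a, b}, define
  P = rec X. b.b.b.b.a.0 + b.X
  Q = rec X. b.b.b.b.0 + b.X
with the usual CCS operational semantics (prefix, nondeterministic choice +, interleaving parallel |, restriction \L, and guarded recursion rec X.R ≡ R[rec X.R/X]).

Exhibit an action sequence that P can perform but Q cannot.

Reachable graph of P (6 states):
  p0 = rec X. b.b.b.b.a.0 + b.X → —b→ p0, —b→ p1
  p1 = b.b.b.a.0 → —b→ p2
  p2 = b.b.a.0 → —b→ p3
  p3 = b.a.0 → —b→ p4
  p4 = a.0 → —a→ p5
  p5 = 0 → deadlocked
Reachable graph of Q (5 states):
  q0 = rec X. b.b.b.b.0 + b.X → —b→ q0, —b→ q1
  q1 = b.b.b.0 → —b→ q2
  q2 = b.b.0 → —b→ q3
  q3 = b.0 → —b→ q4
  q4 = 0 → deadlocked
Run σ = ⟨bbbba⟩ on P: start {p0}
  step 1 (b): {p0, p1}
  step 2 (b): {p0, p1, p2}
  step 3 (b): {p0, p1, p2, p3}
  step 4 (b): {p0, p1, p2, p3, p4}
  step 5 (a): {p5}
  — P admits the full trace.
Run σ = ⟨bbbba⟩ on Q: start {q0}
  step 1 (b): {q0, q1}
  step 2 (b): {q0, q1, q2}
  step 3 (b): {q0, q1, q2, q3}
  step 4 (b): {q0, q1, q2, q3, q4}
  step 5 (a): no successor for Q

bbbba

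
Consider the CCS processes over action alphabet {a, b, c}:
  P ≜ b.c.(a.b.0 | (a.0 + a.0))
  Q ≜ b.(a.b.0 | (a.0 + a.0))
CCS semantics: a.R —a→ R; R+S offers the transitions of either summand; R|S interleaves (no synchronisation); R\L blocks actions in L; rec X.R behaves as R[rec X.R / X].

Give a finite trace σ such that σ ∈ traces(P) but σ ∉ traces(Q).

bc

P's transition system — 8 states:
  s0 = b.c.(a.b.0 | (a.0 + a.0)) ⊢ -b-> s1
  s1 = c.(a.b.0 | (a.0 + a.0)) ⊢ -c-> s2
  s2 = a.b.0 | (a.0 + a.0) ⊢ -a-> s3, -a-> s4
  s3 = a.b.0 | 0 ⊢ -a-> s5
  s4 = b.0 | (a.0 + a.0) ⊢ -a-> s5, -b-> s6
  s5 = b.0 | 0 ⊢ -b-> s7
  s6 = 0 | (a.0 + a.0) ⊢ -a-> s7
  s7 = 0 | 0 ⊢ ·
Q's transition system — 7 states:
  t0 = b.(a.b.0 | (a.0 + a.0)) ⊢ -b-> t1
  t1 = a.b.0 | (a.0 + a.0) ⊢ -a-> t2, -a-> t3
  t2 = a.b.0 | 0 ⊢ -a-> t4
  t3 = b.0 | (a.0 + a.0) ⊢ -a-> t4, -b-> t5
  t4 = b.0 | 0 ⊢ -b-> t6
  t5 = 0 | (a.0 + a.0) ⊢ -a-> t6
  t6 = 0 | 0 ⊢ ·
Trace ⟨bc⟩ through P, begin at {s0}:
  [1] b ⇒ {s1}
  [2] c ⇒ {s2}
  P completes σ.
Trace ⟨bc⟩ through Q, begin at {t0}:
  [1] b ⇒ {t1}
  [2] c ⇒ no successor for Q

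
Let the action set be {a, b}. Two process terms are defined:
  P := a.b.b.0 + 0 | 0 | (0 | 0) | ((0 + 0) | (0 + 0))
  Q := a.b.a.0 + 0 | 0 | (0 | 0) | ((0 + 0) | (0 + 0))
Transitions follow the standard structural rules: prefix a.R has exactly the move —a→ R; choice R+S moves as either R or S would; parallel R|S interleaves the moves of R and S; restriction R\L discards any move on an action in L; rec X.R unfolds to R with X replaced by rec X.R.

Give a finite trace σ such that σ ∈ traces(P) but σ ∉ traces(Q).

LTS(P): 4 reachable states
  u0 = a.b.b.0 + 0 | 0 | (0 | 0) | ((0 + 0) | (0 + 0)) → —a→ u1
  u1 = b.b.0 → —b→ u2
  u2 = b.0 → —b→ u3
  u3 = 0 → ∅
LTS(Q): 4 reachable states
  v0 = a.b.a.0 + 0 | 0 | (0 | 0) | ((0 + 0) | (0 + 0)) → —a→ v1
  v1 = b.a.0 → —b→ v2
  v2 = a.0 → —a→ v3
  v3 = 0 → ∅
Trace ⟨abb⟩ through P, begin at {u0}:
  step 1 (a): {u1}
  step 2 (b): {u2}
  step 3 (b): {u3}
  — P admits the full trace.
Trace ⟨abb⟩ through Q, begin at {v0}:
  step 1 (a): {v1}
  step 2 (b): {v2}
  step 3 (b): ∅  — Q cannot continue

abb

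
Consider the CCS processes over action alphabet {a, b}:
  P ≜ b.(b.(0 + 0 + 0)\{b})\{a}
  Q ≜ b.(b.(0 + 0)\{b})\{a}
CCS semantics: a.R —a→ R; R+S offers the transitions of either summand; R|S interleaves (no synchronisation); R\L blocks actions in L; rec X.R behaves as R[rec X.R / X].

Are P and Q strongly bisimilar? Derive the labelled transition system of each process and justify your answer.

bisimilar

Reachable graph of P (3 states):
  s0 = b.(b.(0 + 0 + 0)\{b})\{a} → ··b··> s1
  s1 = (b.(0 + 0 + 0)\{b})\{a} → ··b··> s2
  s2 = (0 + 0 + 0)\{b}\{a} → ·
Reachable graph of Q (3 states):
  t0 = b.(b.(0 + 0)\{b})\{a} → ··b··> t1
  t1 = (b.(0 + 0)\{b})\{a} → ··b··> t2
  t2 = (0 + 0)\{b}\{a} → ·
Bisimilarity quotient blocks:
  B0 = {s0, t0}
  B1 = {s1, t1}
  B2 = {s2, t2}
s0 ∈ B0, t0 ∈ B0 → same block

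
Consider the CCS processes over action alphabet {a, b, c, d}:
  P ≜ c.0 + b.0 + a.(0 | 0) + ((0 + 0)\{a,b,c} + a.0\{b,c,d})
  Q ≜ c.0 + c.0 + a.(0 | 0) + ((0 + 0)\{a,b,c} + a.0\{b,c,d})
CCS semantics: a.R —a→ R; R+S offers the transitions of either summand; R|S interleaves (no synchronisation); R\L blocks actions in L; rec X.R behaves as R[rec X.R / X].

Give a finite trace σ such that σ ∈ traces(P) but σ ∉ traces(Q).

LTS(P): 4 reachable states
  p0 = c.0 + b.0 + a.(0 | 0) + ((0 + 0)\{a,b,c} + a.0\{b,c,d}) has moves --a--▸ p1, --a--▸ p2, --b--▸ p3, --c--▸ p3
  p1 = 0 | 0 has moves (no moves)
  p2 = 0\{b,c,d} has moves (no moves)
  p3 = 0 has moves (no moves)
LTS(Q): 4 reachable states
  q0 = c.0 + c.0 + a.(0 | 0) + ((0 + 0)\{a,b,c} + a.0\{b,c,d}) has moves --a--▸ q1, --a--▸ q2, --c--▸ q3
  q1 = 0 | 0 has moves (no moves)
  q2 = 0\{b,c,d} has moves (no moves)
  q3 = 0 has moves (no moves)
Trace ⟨b⟩ through P, begin at {p0}:
  [1] b ⇒ {p3}
  — P admits the full trace.
Trace ⟨b⟩ through Q, begin at {q0}:
  [1] b ⇒ ∅ (Q stuck)

b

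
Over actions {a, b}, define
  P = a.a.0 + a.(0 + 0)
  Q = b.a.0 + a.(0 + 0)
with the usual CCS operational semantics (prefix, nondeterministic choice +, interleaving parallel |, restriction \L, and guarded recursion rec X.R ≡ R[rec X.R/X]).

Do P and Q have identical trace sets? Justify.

NO — witness ⟨aa⟩

Reachable graph of P (4 states):
  m0 = a.a.0 + a.(0 + 0) → ··a··> m1, ··a··> m2
  m1 = 0 + 0 → stopped
  m2 = a.0 → ··a··> m3
  m3 = 0 → stopped
Reachable graph of Q (4 states):
  n0 = b.a.0 + a.(0 + 0) → ··a··> n1, ··b··> n2
  n1 = 0 + 0 → stopped
  n2 = a.0 → ··a··> n3
  n3 = 0 → stopped
Trace ⟨aa⟩ through P, begin at {m0}:
  [1] a ⇒ {m1, m2}
  [2] a ⇒ {m3}
  ✓ P
Trace ⟨aa⟩ through Q, begin at {n0}:
  [1] a ⇒ {n1}
  [2] a ⇒ ∅  — Q cannot continue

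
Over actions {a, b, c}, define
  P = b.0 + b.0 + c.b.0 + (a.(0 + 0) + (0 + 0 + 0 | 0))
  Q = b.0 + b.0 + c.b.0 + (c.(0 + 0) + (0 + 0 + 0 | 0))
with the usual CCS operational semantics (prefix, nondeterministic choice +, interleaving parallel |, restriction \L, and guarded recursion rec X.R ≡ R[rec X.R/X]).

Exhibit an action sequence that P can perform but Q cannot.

P's transition system — 4 states:
  s0 = b.0 + b.0 + c.b.0 + (a.(0 + 0) + (0 + 0 + 0 | 0)) | -a-> s1, -b-> s2, -c-> s3
  s1 = 0 + 0 | (no moves)
  s2 = 0 | (no moves)
  s3 = b.0 | -b-> s2
Q's transition system — 4 states:
  t0 = b.0 + b.0 + c.b.0 + (c.(0 + 0) + (0 + 0 + 0 | 0)) | -b-> t1, -c-> t2, -c-> t3
  t1 = 0 | (no moves)
  t2 = 0 + 0 | (no moves)
  t3 = b.0 | -b-> t1
Executing a from P (initial set {s0}):
  step 1 (a): {s1}
  P completes σ.
Executing a from Q (initial set {t0}):
  step 1 (a): ∅  — Q cannot continue

a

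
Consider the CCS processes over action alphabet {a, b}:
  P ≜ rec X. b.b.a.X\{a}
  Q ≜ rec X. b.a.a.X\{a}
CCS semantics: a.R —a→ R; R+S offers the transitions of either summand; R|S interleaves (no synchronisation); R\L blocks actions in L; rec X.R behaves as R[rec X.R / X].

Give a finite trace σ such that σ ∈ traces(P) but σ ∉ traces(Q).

LTS(P): 6 reachable states
  u0 = rec X. b.b.a.X\{a} :: =b=> u1
  u1 = b.a.(rec X. b.b.a.X\{a})\{a} :: =b=> u2
  u2 = a.(rec X. b.b.a.X\{a})\{a} :: =a=> u3
  u3 = (rec X. b.b.a.X\{a})\{a} :: =b=> u4
  u4 = (b.a.(rec X. b.b.a.X\{a})\{a})\{a} :: =b=> u5
  u5 = (a.(rec X. b.b.a.X\{a})\{a})\{a} :: ·
LTS(Q): 5 reachable states
  v0 = rec X. b.a.a.X\{a} :: =b=> v1
  v1 = a.a.(rec X. b.a.a.X\{a})\{a} :: =a=> v2
  v2 = a.(rec X. b.a.a.X\{a})\{a} :: =a=> v3
  v3 = (rec X. b.a.a.X\{a})\{a} :: =b=> v4
  v4 = (a.a.(rec X. b.a.a.X\{a})\{a})\{a} :: ·
Trace ⟨bb⟩ through P, begin at {u0}:
  step 1 (b): {u1}
  step 2 (b): {u2}
  ✓ P
Trace ⟨bb⟩ through Q, begin at {v0}:
  step 1 (b): {v1}
  step 2 (b): no successor for Q

bb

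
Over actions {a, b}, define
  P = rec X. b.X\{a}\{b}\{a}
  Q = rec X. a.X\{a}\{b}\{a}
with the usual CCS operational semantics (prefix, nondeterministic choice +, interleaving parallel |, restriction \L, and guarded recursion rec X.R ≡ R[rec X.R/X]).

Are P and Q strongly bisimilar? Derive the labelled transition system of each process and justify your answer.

not bisimilar

P's transition system — 2 states:
  u0 = rec X. b.X\{a}\{b}\{a} | -b-> u1
  u1 = (rec X. b.X\{a}\{b}\{a})\{a}\{b}\{a} | (no moves)
Q's transition system — 2 states:
  v0 = rec X. a.X\{a}\{b}\{a} | -a-> v1
  v1 = (rec X. a.X\{a}\{b}\{a})\{a}\{b}\{a} | (no moves)
Bisimilarity quotient blocks:
  B0 = {u0}
  B1 = {u1, v1}
  B2 = {v0}
u0 ∈ B0, v0 ∈ B2 → different blocks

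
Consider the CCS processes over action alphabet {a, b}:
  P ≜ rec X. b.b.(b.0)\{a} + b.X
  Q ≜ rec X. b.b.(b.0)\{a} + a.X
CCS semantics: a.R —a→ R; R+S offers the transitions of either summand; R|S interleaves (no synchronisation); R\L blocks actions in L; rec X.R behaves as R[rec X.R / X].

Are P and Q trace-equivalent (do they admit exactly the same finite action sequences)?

traces(P) ≠ traces(Q) — witness ⟨bbbb⟩

LTS(P): 4 reachable states
  m0 = rec X. b.b.(b.0)\{a} + b.X | --b--▸ m0, --b--▸ m1
  m1 = b.(b.0)\{a} | --b--▸ m2
  m2 = (b.0)\{a} | --b--▸ m3
  m3 = 0\{a} | deadlocked
LTS(Q): 4 reachable states
  n0 = rec X. b.b.(b.0)\{a} + a.X | --a--▸ n0, --b--▸ n1
  n1 = b.(b.0)\{a} | --b--▸ n2
  n2 = (b.0)\{a} | --b--▸ n3
  n3 = 0\{a} | deadlocked
Executing bbbb from P (initial set {m0}):
  after b @ step 1: {m0, m1}
  after b @ step 2: {m0, m1, m2}
  after b @ step 3: {m0, m1, m2, m3}
  after b @ step 4: {m0, m1, m2, m3}
  — P admits the full trace.
Executing bbbb from Q (initial set {n0}):
  after b @ step 1: {n1}
  after b @ step 2: {n2}
  after b @ step 3: {n3}
  after b @ step 4: no successor for Q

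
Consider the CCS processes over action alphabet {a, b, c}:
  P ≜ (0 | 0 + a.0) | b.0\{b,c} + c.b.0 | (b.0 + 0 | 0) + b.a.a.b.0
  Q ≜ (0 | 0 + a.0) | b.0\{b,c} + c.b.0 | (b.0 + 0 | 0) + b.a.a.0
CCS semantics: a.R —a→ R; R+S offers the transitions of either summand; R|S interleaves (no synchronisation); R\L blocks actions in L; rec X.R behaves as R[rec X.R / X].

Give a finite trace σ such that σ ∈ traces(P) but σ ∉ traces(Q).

baab

LTS(P): 13 reachable states
  p0 = (0 | 0 + a.0) | b.0\{b,c} + c.b.0 | (b.0 + 0 | 0) + b.a.a.b.0 has moves --a--▸ p1, --b--▸ p2, --b--▸ p3, --b--▸ p4, --c--▸ p5
  p1 = 0 | b.0\{b,c} has moves --b--▸ p6
  p2 = (0 | 0 + a.0) | 0\{b,c} has moves --a--▸ p6
  p3 = a.a.b.0 has moves --a--▸ p7
  p4 = c.b.0 | 0 has moves --c--▸ p8
  p5 = b.0 | (b.0 + 0 | 0) has moves --b--▸ p8, --b--▸ p9
  p6 = 0 | 0\{b,c} has moves deadlocked
  p7 = a.b.0 has moves --a--▸ p10
  p8 = b.0 | 0 has moves --b--▸ p11
  p9 = 0 | (b.0 + 0 | 0) has moves --b--▸ p11
  p10 = b.0 has moves --b--▸ p12
  p11 = 0 | 0 has moves deadlocked
  p12 = 0 has moves deadlocked
LTS(Q): 12 reachable states
  q0 = (0 | 0 + a.0) | b.0\{b,c} + c.b.0 | (b.0 + 0 | 0) + b.a.a.0 has moves --a--▸ q1, --b--▸ q2, --b--▸ q3, --b--▸ q4, --c--▸ q5
  q1 = 0 | b.0\{b,c} has moves --b--▸ q6
  q2 = (0 | 0 + a.0) | 0\{b,c} has moves --a--▸ q6
  q3 = a.a.0 has moves --a--▸ q7
  q4 = c.b.0 | 0 has moves --c--▸ q8
  q5 = b.0 | (b.0 + 0 | 0) has moves --b--▸ q8, --b--▸ q9
  q6 = 0 | 0\{b,c} has moves deadlocked
  q7 = a.0 has moves --a--▸ q10
  q8 = b.0 | 0 has moves --b--▸ q11
  q9 = 0 | (b.0 + 0 | 0) has moves --b--▸ q11
  q10 = 0 has moves deadlocked
  q11 = 0 | 0 has moves deadlocked
Executing baab from P (initial set {p0}):
  step 1 (b): {p2, p3, p4}
  step 2 (a): {p6, p7}
  step 3 (a): {p10}
  step 4 (b): {p12}
  ✓ P
Executing baab from Q (initial set {q0}):
  step 1 (b): {q2, q3, q4}
  step 2 (a): {q6, q7}
  step 3 (a): {q10}
  step 4 (b): no successor for Q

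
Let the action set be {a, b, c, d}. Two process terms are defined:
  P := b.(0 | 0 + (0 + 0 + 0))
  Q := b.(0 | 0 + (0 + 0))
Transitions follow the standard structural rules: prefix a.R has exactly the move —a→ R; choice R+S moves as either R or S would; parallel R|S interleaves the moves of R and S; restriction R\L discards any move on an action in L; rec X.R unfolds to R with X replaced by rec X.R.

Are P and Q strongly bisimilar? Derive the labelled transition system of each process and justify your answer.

Reachable graph of P (2 states):
  p0 = b.(0 | 0 + (0 + 0 + 0)) :: =b=> p1
  p1 = 0 | 0 + (0 + 0 + 0) :: stopped
Reachable graph of Q (2 states):
  q0 = b.(0 | 0 + (0 + 0)) :: =b=> q1
  q1 = 0 | 0 + (0 + 0) :: stopped
Coarsest stable partition (strong bisimilarity classes):
  B0 = {p0, q0}
  B1 = {p1, q1}
p0 ∈ B0, q0 ∈ B0 → same block

bisimilar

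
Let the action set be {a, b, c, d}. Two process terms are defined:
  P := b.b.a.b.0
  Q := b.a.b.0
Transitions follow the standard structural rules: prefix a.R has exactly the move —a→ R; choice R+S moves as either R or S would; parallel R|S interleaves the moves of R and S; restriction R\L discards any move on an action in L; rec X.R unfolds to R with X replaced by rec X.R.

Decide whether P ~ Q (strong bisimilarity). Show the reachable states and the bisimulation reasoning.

NO

LTS(P): 5 reachable states
  m0 = b.b.a.b.0 has moves --b--▸ m1
  m1 = b.a.b.0 has moves --b--▸ m2
  m2 = a.b.0 has moves --a--▸ m3
  m3 = b.0 has moves --b--▸ m4
  m4 = 0 has moves ∅
LTS(Q): 4 reachable states
  n0 = b.a.b.0 has moves --b--▸ n1
  n1 = a.b.0 has moves --a--▸ n2
  n2 = b.0 has moves --b--▸ n3
  n3 = 0 has moves ∅
Coarsest stable partition (strong bisimilarity classes):
  B0 = {m0}
  B1 = {m1, n0}
  B2 = {m2, n1}
  B3 = {m3, n2}
  B4 = {m4, n3}
m0 ∈ B0, n0 ∈ B1 → different blocks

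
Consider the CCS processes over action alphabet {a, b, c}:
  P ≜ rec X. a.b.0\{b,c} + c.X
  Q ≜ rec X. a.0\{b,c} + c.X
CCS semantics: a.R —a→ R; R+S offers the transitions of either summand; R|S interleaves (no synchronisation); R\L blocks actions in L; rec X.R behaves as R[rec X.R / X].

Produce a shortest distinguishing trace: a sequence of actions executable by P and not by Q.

ab

LTS(P): 3 reachable states
  s0 = rec X. a.b.0\{b,c} + c.X | =a=> s1, =c=> s0
  s1 = b.0\{b,c} | =b=> s2
  s2 = 0\{b,c} | stopped
LTS(Q): 2 reachable states
  t0 = rec X. a.0\{b,c} + c.X | =a=> t1, =c=> t0
  t1 = 0\{b,c} | stopped
Executing ab from P (initial set {s0}):
  after a @ step 1: {s1}
  after b @ step 2: {s2}
  P completes σ.
Executing ab from Q (initial set {t0}):
  after a @ step 1: {t1}
  after b @ step 2: ∅  — Q cannot continue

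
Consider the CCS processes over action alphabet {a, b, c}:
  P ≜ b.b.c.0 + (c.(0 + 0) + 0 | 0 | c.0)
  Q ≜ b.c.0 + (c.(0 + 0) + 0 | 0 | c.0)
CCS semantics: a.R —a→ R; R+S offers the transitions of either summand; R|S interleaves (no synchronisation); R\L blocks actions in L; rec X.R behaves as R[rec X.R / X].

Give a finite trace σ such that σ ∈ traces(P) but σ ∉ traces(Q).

bb

Reachable graph of P (6 states):
  p0 = b.b.c.0 + (c.(0 + 0) + 0 | 0 | c.0) | =b=> p1, =c=> p2, =c=> p3
  p1 = b.c.0 | =b=> p4
  p2 = 0 + 0 | deadlocked
  p3 = 0 | 0 | 0 | deadlocked
  p4 = c.0 | =c=> p5
  p5 = 0 | deadlocked
Reachable graph of Q (5 states):
  q0 = b.c.0 + (c.(0 + 0) + 0 | 0 | c.0) | =b=> q1, =c=> q2, =c=> q3
  q1 = c.0 | =c=> q4
  q2 = 0 + 0 | deadlocked
  q3 = 0 | 0 | 0 | deadlocked
  q4 = 0 | deadlocked
Run σ = ⟨bb⟩ on P: start {p0}
  step 1 (b): {p1}
  step 2 (b): {p4}
  — P admits the full trace.
Run σ = ⟨bb⟩ on Q: start {q0}
  step 1 (b): {q1}
  step 2 (b): ∅  — Q cannot continue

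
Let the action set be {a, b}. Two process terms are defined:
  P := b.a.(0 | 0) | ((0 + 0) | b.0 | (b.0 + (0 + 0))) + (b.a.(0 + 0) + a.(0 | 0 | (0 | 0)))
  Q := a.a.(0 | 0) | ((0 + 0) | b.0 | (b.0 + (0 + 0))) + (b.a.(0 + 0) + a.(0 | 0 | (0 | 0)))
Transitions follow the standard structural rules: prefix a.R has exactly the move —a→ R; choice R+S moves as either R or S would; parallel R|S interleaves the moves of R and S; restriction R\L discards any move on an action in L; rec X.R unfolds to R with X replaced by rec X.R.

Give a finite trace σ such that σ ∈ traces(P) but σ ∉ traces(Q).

LTS(P): 15 reachable states
  u0 = b.a.(0 | 0) | ((0 + 0) | b.0 | (b.0 + (0 + 0))) + (b.a.(0 + 0) + a.(0 | 0 | (0 | 0))) has moves -a-> u1, -b-> u2, -b-> u3, -b-> u4, -b-> u5
  u1 = 0 | 0 | (0 | 0) has moves stopped
  u2 = a.(0 + 0) has moves -a-> u6
  u3 = a.(0 | 0) | ((0 + 0) | b.0 | (b.0 + (0 + 0))) has moves -a-> u7, -b-> u8, -b-> u9
  u4 = b.a.(0 | 0) | ((0 + 0) | 0 | (b.0 + (0 + 0))) has moves -b-> u10, -b-> u8
  u5 = b.a.(0 | 0) | ((0 + 0) | b.0 | 0) has moves -b-> u10, -b-> u9
  u6 = 0 + 0 has moves stopped
  u7 = 0 | 0 | ((0 + 0) | b.0 | (b.0 + (0 + 0))) has moves -b-> u11, -b-> u12
  u8 = a.(0 | 0) | ((0 + 0) | 0 | (b.0 + (0 + 0))) has moves -a-> u11, -b-> u13
  u9 = a.(0 | 0) | ((0 + 0) | b.0 | 0) has moves -a-> u12, -b-> u13
  u10 = b.a.(0 | 0) | ((0 + 0) | 0 | 0) has moves -b-> u13
  u11 = 0 | 0 | ((0 + 0) | 0 | (b.0 + (0 + 0))) has moves -b-> u14
  u12 = 0 | 0 | ((0 + 0) | b.0 | 0) has moves -b-> u14
  u13 = a.(0 | 0) | ((0 + 0) | 0 | 0) has moves -a-> u14
  u14 = 0 | 0 | ((0 + 0) | 0 | 0) has moves stopped
LTS(Q): 15 reachable states
  v0 = a.a.(0 | 0) | ((0 + 0) | b.0 | (b.0 + (0 + 0))) + (b.a.(0 + 0) + a.(0 | 0 | (0 | 0))) has moves -a-> v1, -a-> v2, -b-> v3, -b-> v4, -b-> v5
  v1 = 0 | 0 | (0 | 0) has moves stopped
  v2 = a.(0 | 0) | ((0 + 0) | b.0 | (b.0 + (0 + 0))) has moves -a-> v6, -b-> v7, -b-> v8
  v3 = a.(0 + 0) has moves -a-> v9
  v4 = a.a.(0 | 0) | ((0 + 0) | 0 | (b.0 + (0 + 0))) has moves -a-> v7, -b-> v10
  v5 = a.a.(0 | 0) | ((0 + 0) | b.0 | 0) has moves -a-> v8, -b-> v10
  v6 = 0 | 0 | ((0 + 0) | b.0 | (b.0 + (0 + 0))) has moves -b-> v11, -b-> v12
  v7 = a.(0 | 0) | ((0 + 0) | 0 | (b.0 + (0 + 0))) has moves -a-> v11, -b-> v13
  v8 = a.(0 | 0) | ((0 + 0) | b.0 | 0) has moves -a-> v12, -b-> v13
  v9 = 0 + 0 has moves stopped
  v10 = a.a.(0 | 0) | ((0 + 0) | 0 | 0) has moves -a-> v13
  v11 = 0 | 0 | ((0 + 0) | 0 | (b.0 + (0 + 0))) has moves -b-> v14
  v12 = 0 | 0 | ((0 + 0) | b.0 | 0) has moves -b-> v14
  v13 = a.(0 | 0) | ((0 + 0) | 0 | 0) has moves -a-> v14
  v14 = 0 | 0 | ((0 + 0) | 0 | 0) has moves stopped
Trace ⟨bbb⟩ through P, begin at {u0}:
  [1] b ⇒ {u2, u3, u4, u5}
  [2] b ⇒ {u10, u8, u9}
  [3] b ⇒ {u13}
  — P admits the full trace.
Trace ⟨bbb⟩ through Q, begin at {v0}:
  [1] b ⇒ {v3, v4, v5}
  [2] b ⇒ {v10}
  [3] b ⇒ ∅ (Q stuck)

bbb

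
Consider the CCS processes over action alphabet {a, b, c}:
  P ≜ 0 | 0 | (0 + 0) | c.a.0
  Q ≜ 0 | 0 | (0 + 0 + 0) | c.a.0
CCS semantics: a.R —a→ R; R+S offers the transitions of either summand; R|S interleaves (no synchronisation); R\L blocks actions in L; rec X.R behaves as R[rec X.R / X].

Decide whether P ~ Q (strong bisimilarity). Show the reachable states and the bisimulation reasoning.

P's transition system — 3 states:
  s0 = 0 | 0 | (0 + 0) | c.a.0 → —c→ s1
  s1 = 0 | 0 | (0 + 0) | a.0 → —a→ s2
  s2 = 0 | 0 | (0 + 0) | 0 → stopped
Q's transition system — 3 states:
  t0 = 0 | 0 | (0 + 0 + 0) | c.a.0 → —c→ t1
  t1 = 0 | 0 | (0 + 0 + 0) | a.0 → —a→ t2
  t2 = 0 | 0 | (0 + 0 + 0) | 0 → stopped
Partition-refinement fixed point:
  B0 = {s0, t0}
  B1 = {s1, t1}
  B2 = {s2, t2}
s0 ∈ B0, t0 ∈ B0 → same block

P ~ Q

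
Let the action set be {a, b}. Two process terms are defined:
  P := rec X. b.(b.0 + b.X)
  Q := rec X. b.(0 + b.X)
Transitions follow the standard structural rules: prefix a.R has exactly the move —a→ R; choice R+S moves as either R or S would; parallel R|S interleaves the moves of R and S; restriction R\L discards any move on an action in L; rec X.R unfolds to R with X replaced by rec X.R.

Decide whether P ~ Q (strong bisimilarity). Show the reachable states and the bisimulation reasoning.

LTS(P): 3 reachable states
  s0 = rec X. b.(b.0 + b.X) → -b-> s1
  s1 = b.0 + b.(rec X. b.(b.0 + b.X)) → -b-> s0, -b-> s2
  s2 = 0 → deadlocked
LTS(Q): 2 reachable states
  t0 = rec X. b.(0 + b.X) → -b-> t1
  t1 = 0 + b.(rec X. b.(0 + b.X)) → -b-> t0
Bisimilarity quotient blocks:
  B0 = {s0}
  B1 = {s1}
  B2 = {s2}
  B3 = {t0, t1}
s0 ∈ B0, t0 ∈ B3 → different blocks

not bisimilar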